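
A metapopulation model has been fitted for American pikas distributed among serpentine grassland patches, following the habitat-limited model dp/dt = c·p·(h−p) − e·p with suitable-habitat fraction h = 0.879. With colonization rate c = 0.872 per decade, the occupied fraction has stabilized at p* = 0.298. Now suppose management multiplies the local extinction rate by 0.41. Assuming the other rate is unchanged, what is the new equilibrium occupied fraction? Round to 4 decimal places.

Balance c(h−p*) = e gives e = 0.872×(0.879 − 0.29800) = 0.50663.
New p* = 0.879 − e/c = 0.879 − 0.20772/0.87200 = 0.64079.

0.6408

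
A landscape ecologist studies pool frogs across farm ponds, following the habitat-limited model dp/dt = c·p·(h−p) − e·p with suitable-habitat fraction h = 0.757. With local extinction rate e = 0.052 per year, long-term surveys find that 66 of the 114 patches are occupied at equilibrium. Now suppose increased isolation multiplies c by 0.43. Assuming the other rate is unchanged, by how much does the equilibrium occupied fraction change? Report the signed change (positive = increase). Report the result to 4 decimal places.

Observed p* = 66/114 = 0.57895.
Balance c(h−p*) = e gives c = e/(0.757 − 0.57895) = 0.052/0.17805 = 0.29205.
New p* = 0.757 − e/c = 0.757 − 0.05200/0.12558 = 0.34292.
Δp* = 0.34292 − 0.57895 = -0.23603.

-0.2360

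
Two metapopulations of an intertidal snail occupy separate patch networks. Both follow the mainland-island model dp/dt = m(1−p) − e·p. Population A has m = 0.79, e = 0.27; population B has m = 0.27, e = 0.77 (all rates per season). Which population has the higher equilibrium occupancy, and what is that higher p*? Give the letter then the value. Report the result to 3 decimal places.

A: p*_A = m/(m+e) = 0.79/1.0600 = 0.7453.
B: p*_B = 0.27/1.0400 = 0.2596.
A is higher at 0.7453.

A, 0.745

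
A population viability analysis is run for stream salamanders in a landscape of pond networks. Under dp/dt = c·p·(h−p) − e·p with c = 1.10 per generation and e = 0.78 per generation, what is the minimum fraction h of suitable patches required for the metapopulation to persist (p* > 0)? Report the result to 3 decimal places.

0.709

p* = h − e/c is positive only when h > e/c.
h_min = e/c = 0.78/1.10 = 0.7091.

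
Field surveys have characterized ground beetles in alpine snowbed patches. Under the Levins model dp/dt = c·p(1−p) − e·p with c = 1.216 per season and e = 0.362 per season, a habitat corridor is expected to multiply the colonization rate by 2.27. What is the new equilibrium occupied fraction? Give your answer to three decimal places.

Before: p* = 1 − 0.362/1.216 = 0.7023.
After the change, c = 2.76032, e = 0.362, so p* = 1 − 0.362/2.76032 = 0.8689.

0.869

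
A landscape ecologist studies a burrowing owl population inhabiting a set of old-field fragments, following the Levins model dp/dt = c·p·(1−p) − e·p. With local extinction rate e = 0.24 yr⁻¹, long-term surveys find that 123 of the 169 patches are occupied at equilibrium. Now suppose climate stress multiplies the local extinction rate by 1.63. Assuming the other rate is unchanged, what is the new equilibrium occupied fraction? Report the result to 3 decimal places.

Observed p* = 123/169 = 0.72781.
Balance c(1−p*) = e gives c = e/(1 − 0.72781) = 0.24/0.27219 = 0.88174.
New p* = 1 − e/c = 1 − 0.39120/0.88174 = 0.55633.

0.556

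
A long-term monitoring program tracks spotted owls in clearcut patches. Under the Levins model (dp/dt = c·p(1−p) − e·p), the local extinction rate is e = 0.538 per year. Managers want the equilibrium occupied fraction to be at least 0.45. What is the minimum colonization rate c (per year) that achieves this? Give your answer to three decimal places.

p* = 1 − e/c ≥ 0.45 requires e/c ≤ 0.5500, i.e. c ≥ e/0.5500.
c_min = 0.538/0.5500 = 0.9782.

0.978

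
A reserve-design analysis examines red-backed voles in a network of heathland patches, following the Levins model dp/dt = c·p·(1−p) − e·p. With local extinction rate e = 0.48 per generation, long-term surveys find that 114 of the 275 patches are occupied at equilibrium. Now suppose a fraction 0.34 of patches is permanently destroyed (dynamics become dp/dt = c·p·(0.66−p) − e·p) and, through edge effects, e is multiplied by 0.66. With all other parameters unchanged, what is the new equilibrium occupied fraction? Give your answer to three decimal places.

Observed p* = 114/275 = 0.41455.
Balance c(1−p*) = e gives c = e/(1 − 0.41455) = 0.48/0.58545 = 0.81988.
New p* = 0.66 − e/c = 0.66 − 0.31680/0.81988 = 0.27360.

0.274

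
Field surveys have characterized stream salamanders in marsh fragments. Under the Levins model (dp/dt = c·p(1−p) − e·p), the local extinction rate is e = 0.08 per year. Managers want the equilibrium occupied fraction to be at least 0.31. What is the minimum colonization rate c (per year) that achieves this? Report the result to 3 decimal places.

0.116

p* = 1 − e/c ≥ 0.31 requires e/c ≤ 0.6900, i.e. c ≥ e/0.6900.
c_min = 0.08/0.6900 = 0.1159.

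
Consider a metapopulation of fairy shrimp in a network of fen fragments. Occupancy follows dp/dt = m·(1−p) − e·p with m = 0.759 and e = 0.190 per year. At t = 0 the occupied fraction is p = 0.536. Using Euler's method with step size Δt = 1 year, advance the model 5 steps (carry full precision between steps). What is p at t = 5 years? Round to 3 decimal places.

Update rule: p ← p + [m·(1−p) − e·p]·Δt with Δt = 1.
step 1: Δp = +0.25034, p = 0.78634
step 2: Δp = +0.01277, p = 0.79910
step 3: Δp = +0.00065, p = 0.79975
step 4: Δp = +0.00003, p = 0.79979
step 5: Δp = +0.00000, p = 0.79979

0.800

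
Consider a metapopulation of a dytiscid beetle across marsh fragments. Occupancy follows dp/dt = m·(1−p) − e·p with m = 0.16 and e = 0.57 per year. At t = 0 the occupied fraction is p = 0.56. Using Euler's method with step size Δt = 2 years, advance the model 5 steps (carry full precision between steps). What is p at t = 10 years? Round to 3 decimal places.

0.212

Update rule: p ← p + [m·(1−p) − e·p]·Δt with Δt = 2.
t = 2: p = 0.56000 + (-0.49760) = 0.06240
t = 4: p = 0.06240 + (+0.22890) = 0.29130
t = 6: p = 0.29130 + (-0.10529) = 0.18600
t = 8: p = 0.18600 + (+0.04843) = 0.23444
t = 10: p = 0.23444 + (-0.02228) = 0.21216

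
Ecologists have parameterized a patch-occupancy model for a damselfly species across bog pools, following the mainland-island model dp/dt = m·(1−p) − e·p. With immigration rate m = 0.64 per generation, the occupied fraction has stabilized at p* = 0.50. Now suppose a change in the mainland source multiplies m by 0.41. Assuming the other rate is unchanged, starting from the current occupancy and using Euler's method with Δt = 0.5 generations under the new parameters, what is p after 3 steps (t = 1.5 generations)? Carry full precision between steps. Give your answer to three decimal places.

Balance m(1−p*) = e·p* gives e = m(1−p*)/p* = 0.64×0.50000/0.50000 = 0.64000.
Starting from p₀ = 0.50000; update p ← p + (dp/dt)·Δt with the new parameters.
  1  |  dp/dt·Δt = -0.094400  |  p_1 = 0.405600
  2  |  dp/dt·Δt = -0.051807  |  p_2 = 0.353793
  3  |  dp/dt·Δt = -0.028432  |  p_3 = 0.325362

0.325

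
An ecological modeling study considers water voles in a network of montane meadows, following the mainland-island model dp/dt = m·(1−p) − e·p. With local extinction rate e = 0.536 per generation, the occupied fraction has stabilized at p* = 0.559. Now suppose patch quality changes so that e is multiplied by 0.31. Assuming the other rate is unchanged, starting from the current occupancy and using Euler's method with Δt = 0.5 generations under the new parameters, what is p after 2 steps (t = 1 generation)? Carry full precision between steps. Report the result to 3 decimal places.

Balance m(1−p*) = e·p* gives m = e·p*/(1−p*) = 0.536×0.55900/0.44100 = 0.67942.
Starting from p₀ = 0.55900; update p ← p + (dp/dt)·Δt with the new parameters.
  1  |  dp/dt·Δt = +0.103370  |  p_1 = 0.662370
  2  |  dp/dt·Δt = +0.059666  |  p_2 = 0.722037

0.722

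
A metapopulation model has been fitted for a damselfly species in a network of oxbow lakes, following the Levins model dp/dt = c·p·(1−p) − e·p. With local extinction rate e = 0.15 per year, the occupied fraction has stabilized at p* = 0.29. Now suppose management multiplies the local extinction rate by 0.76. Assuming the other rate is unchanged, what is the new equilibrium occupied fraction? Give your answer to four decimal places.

Balance c(1−p*) = e gives c = e/(1 − 0.29000) = 0.15/0.71000 = 0.21127.
New p* = 1 − e/c = 1 − 0.11400/0.21127 = 0.46041.

0.4604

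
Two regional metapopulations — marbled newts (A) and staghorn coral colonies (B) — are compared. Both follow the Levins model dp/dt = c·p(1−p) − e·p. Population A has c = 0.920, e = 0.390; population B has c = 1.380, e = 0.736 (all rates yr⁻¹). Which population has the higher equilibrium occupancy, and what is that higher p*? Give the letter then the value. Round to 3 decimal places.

A, 0.576

A: p*_A = 1 − 0.390/0.920 = 0.5761.
B: p*_B = 1 − 0.736/1.380 = 0.4667.
A is higher at 0.5761.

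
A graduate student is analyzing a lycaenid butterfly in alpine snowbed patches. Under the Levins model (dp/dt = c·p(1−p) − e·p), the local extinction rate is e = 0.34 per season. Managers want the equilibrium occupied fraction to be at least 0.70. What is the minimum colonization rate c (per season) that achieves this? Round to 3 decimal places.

1.133

p* = 1 − e/c ≥ 0.70 requires e/c ≤ 0.3000, i.e. c ≥ e/0.3000.
c_min = 0.34/0.3000 = 1.1333.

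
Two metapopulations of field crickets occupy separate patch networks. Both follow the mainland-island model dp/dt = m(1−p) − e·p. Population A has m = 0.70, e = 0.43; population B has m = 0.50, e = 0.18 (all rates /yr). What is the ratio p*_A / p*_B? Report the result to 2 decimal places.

A: p*_A = m/(m+e) = 0.70/1.1300 = 0.6195.
B: p*_B = 0.50/0.6800 = 0.7353.
p*_A / p*_B = 0.6195/0.7353 = 0.8425.

0.84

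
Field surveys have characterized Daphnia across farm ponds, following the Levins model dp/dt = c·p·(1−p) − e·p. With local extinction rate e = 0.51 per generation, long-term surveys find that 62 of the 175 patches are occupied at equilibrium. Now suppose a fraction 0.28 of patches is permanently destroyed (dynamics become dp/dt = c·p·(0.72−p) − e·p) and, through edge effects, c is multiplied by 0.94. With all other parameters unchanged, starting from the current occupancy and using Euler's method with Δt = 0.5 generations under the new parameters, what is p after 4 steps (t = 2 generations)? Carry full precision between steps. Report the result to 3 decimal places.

Observed p* = 62/175 = 0.35429.
Balance c(1−p*) = e gives c = e/(1 − 0.35429) = 0.51/0.64571 = 0.78982.
Starting from p₀ = 0.35429; update p ← p + (dp/dt)·Δt with the new parameters.
t = 0.5: p = 0.35429 + (-0.04225) = 0.31204
t = 1: p = 0.31204 + (-0.03231) = 0.27973
t = 1.5: p = 0.27973 + (-0.02561) = 0.25411
t = 2: p = 0.25411 + (-0.02085) = 0.23326

0.233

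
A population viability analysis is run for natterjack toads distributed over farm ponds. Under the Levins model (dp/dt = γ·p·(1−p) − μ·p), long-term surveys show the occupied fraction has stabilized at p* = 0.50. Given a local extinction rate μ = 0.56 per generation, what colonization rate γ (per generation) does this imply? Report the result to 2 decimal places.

At equilibrium γ(1−p*) = μ, so γ = μ/(1−p*).
γ = 0.56/(1 − 0.50) = 0.56/0.5000 = 1.1200.

1.12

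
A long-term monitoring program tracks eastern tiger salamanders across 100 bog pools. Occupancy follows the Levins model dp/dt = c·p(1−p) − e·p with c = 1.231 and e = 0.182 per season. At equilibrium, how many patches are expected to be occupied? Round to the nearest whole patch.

p* = 1 − e/c = 1 − 0.182/1.231 = 0.8522.
Expected occupied patches = N × p* = 100 × 0.8522 = 85.22 ≈ 85.

85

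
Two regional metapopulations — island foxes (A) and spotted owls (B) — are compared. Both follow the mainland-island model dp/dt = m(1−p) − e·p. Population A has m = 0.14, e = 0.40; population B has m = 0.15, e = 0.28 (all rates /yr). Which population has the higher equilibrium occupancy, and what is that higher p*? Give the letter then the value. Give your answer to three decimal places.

A: p*_A = m/(m+e) = 0.14/0.5400 = 0.2593.
B: p*_B = 0.15/0.4300 = 0.3488.
B is higher at 0.3488.

B, 0.349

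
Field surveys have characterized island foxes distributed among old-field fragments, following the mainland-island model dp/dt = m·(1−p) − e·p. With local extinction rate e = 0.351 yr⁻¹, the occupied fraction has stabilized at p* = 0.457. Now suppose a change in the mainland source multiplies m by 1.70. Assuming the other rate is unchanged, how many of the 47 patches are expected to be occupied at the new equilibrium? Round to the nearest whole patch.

Balance m(1−p*) = e·p* gives m = e·p*/(1−p*) = 0.351×0.45700/0.54300 = 0.29541.
New p* = m/(m+e) = 0.50220/(0.50220+0.35100) = 0.58861.
Expected occupied = 47 × 0.58861 = 27.66 ≈ 28.

28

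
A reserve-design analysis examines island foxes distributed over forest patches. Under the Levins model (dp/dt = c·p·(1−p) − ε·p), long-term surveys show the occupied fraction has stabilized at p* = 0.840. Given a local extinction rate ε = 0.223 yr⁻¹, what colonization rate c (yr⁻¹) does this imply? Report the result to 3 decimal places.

1.394

At equilibrium c(1−p*) = ε, so c = ε/(1−p*).
c = 0.223/(1 − 0.840) = 0.223/0.1600 = 1.3937.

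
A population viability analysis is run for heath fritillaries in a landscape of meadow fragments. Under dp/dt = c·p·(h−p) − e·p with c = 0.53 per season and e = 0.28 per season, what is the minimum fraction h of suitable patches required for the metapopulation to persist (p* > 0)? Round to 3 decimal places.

p* = h − e/c is positive only when h > e/c.
h_min = e/c = 0.28/0.53 = 0.5283.

0.528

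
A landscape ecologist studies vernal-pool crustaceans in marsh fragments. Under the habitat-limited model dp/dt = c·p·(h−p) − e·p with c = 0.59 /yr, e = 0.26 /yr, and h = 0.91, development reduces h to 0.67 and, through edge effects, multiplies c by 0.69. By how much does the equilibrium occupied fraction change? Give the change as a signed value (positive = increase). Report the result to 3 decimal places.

-0.438

Before: p* = h − e/c = 0.91 − 0.26/0.59 = 0.91 − 0.4407 = 0.4693.
After: c = 0.4071, e = 0.26, h = 0.67; p* = 0.67 − 0.26/0.4071 = 0.0313.
Δp* = 0.0313 − 0.4693 = -0.4380.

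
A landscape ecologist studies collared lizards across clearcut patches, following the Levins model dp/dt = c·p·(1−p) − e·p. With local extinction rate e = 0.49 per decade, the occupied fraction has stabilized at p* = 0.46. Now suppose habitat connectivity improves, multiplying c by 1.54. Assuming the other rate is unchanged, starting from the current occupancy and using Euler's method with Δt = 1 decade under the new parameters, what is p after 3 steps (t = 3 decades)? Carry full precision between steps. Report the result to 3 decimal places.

0.648

Balance c(1−p*) = e gives c = e/(1 − 0.46000) = 0.49/0.54000 = 0.90741.
Starting from p₀ = 0.46000; update p ← p + (dp/dt)·Δt with the new parameters.
step 1: Δp = +0.12172, p = 0.58172
step 2: Δp = +0.05498, p = 0.63670
step 3: Δp = +0.01126, p = 0.64796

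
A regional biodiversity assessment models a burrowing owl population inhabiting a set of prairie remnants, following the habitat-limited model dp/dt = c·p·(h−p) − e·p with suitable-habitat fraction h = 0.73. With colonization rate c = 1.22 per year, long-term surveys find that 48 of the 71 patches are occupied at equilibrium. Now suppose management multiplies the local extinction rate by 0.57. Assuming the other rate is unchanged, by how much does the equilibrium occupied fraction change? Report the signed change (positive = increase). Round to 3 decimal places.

Observed p* = 48/71 = 0.67606.
Balance c(h−p*) = e gives e = 1.22×(0.73 − 0.67606) = 0.06581.
New p* = 0.73 − e/c = 0.73 − 0.03751/1.22000 = 0.69925.
Δp* = 0.69925 − 0.67606 = +0.02319.

0.023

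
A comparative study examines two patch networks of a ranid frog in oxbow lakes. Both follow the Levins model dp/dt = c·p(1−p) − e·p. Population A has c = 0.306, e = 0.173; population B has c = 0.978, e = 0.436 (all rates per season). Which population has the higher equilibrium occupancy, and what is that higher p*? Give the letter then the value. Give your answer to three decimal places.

B, 0.554

A: p*_A = 1 − 0.173/0.306 = 0.4346.
B: p*_B = 1 − 0.436/0.978 = 0.5542.
B is higher at 0.5542.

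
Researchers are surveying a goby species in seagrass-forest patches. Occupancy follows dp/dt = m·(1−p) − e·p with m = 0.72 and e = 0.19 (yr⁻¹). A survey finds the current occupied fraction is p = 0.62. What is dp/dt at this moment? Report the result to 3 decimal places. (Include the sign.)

Colonization term: m·(1−p) = 0.72×0.3800 = 0.27360.
Extinction term: e·p = 0.11780.
dp/dt = 0.27360 − 0.11780 = 0.15580.

0.156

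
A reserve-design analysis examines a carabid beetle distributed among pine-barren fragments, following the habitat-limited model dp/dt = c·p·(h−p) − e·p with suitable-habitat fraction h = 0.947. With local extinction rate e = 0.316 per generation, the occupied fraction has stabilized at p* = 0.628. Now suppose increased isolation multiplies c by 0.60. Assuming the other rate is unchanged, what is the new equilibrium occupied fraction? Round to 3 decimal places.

Balance c(h−p*) = e gives c = e/(0.947 − 0.62800) = 0.316/0.31900 = 0.99060.
New p* = 0.947 − e/c = 0.947 − 0.31600/0.59436 = 0.41534.

0.415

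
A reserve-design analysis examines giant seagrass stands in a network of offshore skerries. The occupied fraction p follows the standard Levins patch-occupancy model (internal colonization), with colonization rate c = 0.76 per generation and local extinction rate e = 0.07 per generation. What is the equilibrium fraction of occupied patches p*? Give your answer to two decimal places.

At equilibrium, colonization balances extinction: c·p*·(1−p*) = e·p*.
So p* = 1 − e/c = 1 − 0.07/0.76 = 1 − 0.0921 = 0.9079.

0.91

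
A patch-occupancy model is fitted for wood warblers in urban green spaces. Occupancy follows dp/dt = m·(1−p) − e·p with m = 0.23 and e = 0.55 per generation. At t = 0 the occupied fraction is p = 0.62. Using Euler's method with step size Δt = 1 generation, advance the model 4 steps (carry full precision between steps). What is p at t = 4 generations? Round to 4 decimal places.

Update rule: p ← p + [m·(1−p) − e·p]·Δt with Δt = 1.
step 1: Δp = -0.25360, p = 0.36640
step 2: Δp = -0.05579, p = 0.31061
step 3: Δp = -0.01227, p = 0.29833
step 4: Δp = -0.00270, p = 0.29563

0.2956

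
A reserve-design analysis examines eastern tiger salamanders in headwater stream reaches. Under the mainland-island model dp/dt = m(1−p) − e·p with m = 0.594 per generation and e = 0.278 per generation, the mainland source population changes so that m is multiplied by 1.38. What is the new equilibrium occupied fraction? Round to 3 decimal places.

0.747

Before: p* = 0.594/(0.594+0.278) = 0.6812.
After: m = 0.81972, e = 0.278; p* = 0.81972/1.0977 = 0.7467.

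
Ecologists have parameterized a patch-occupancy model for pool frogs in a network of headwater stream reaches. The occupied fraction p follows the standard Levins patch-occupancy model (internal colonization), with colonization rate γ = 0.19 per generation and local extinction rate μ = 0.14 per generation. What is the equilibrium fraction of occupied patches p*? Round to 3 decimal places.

0.263

Setting dp/dt = 0 and dividing through by p* gives γ·(1−p*) = μ.
So p* = 1 − μ/γ = 1 − 0.14/0.19 = 1 − 0.7368 = 0.2632.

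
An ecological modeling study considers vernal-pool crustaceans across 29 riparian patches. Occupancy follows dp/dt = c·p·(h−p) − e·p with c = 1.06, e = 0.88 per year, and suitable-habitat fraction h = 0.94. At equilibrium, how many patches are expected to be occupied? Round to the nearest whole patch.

p* = h − e/c = 0.94 − 0.8302 = 0.1098.
Expected occupied patches = N × p* = 29 × 0.1098 = 3.18 ≈ 3.

3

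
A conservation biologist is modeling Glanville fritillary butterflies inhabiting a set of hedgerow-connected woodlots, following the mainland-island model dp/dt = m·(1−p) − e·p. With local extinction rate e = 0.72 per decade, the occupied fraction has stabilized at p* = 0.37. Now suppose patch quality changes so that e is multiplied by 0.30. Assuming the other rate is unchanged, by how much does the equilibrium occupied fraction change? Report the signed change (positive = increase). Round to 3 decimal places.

Balance m(1−p*) = e·p* gives m = e·p*/(1−p*) = 0.72×0.37000/0.63000 = 0.42286.
New p* = m/(m+e) = 0.42286/(0.42286+0.21600) = 0.66190.
Δp* = 0.66190 − 0.37000 = +0.29190.

0.292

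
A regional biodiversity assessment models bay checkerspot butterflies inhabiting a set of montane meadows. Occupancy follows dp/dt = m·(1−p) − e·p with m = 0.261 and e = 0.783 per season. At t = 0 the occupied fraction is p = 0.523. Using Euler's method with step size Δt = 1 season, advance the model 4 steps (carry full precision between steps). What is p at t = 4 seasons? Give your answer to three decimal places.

0.250

Update rule: p ← p + [m·(1−p) − e·p]·Δt with Δt = 1.
step 1: Δp = -0.28501, p = 0.23799
step 2: Δp = +0.01254, p = 0.25053
step 3: Δp = -0.00055, p = 0.24998
step 4: Δp = +0.00002, p = 0.25000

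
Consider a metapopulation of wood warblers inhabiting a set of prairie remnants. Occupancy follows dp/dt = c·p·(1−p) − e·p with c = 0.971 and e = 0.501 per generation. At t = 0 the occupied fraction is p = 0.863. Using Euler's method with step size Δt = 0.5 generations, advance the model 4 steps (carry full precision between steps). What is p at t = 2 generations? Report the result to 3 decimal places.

Update rule: p ← p + [c·p·(1−p) − e·p]·Δt with Δt = 0.5.
  1  |  dp/dt·Δt = -0.158780  |  p_1 = 0.704220
  2  |  dp/dt·Δt = -0.075280  |  p_2 = 0.628940
  3  |  dp/dt·Δt = -0.044246  |  p_3 = 0.584694
  4  |  dp/dt·Δt = -0.028573  |  p_4 = 0.556120

0.556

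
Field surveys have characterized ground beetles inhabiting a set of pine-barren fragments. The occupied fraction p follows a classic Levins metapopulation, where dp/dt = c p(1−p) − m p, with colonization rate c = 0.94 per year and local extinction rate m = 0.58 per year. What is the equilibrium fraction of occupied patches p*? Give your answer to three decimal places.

At equilibrium, colonization balances extinction: c·p*·(1−p*) = m·p*.
So p* = 1 − m/c = 1 − 0.58/0.94 = 1 − 0.6170 = 0.3830.

0.383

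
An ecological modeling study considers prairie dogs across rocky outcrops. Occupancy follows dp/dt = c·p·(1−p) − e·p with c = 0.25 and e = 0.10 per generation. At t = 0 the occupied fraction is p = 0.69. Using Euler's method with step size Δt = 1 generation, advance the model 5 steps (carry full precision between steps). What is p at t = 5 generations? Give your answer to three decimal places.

Update rule: p ← p + [c·p·(1−p) − e·p]·Δt with Δt = 1.
step 1: Δp = -0.01552, p = 0.67447
step 2: Δp = -0.01256, p = 0.66192
step 3: Δp = -0.01025, p = 0.65167
step 4: Δp = -0.00842, p = 0.64325
step 5: Δp = -0.00696, p = 0.63630

0.636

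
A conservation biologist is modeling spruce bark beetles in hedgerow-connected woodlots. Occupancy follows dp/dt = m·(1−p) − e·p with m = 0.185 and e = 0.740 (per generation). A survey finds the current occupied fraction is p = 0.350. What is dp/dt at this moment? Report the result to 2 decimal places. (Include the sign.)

-0.14

Colonization term: m·(1−p) = 0.185×0.6500 = 0.12025.
Extinction term: e·p = 0.25900.
dp/dt = 0.12025 − 0.25900 = -0.13875.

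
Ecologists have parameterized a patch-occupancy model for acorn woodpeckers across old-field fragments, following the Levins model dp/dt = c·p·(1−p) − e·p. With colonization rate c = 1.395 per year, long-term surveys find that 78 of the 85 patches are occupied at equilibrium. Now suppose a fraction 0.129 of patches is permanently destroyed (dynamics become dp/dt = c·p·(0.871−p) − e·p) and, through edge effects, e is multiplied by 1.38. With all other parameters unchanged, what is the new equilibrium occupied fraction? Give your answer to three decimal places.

Observed p* = 78/85 = 0.91765.
Balance c(1−p*) = e gives e = 1.395×(1 − 0.91765) = 0.11488.
New p* = 0.871 − e/c = 0.871 − 0.15853/1.39500 = 0.75736.

0.757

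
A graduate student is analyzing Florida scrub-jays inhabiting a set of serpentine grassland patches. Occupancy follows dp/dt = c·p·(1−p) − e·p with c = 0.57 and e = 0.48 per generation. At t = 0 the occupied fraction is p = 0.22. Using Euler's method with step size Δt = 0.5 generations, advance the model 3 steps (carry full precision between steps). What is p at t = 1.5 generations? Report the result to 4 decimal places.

Update rule: p ← p + [c·p·(1−p) − e·p]·Δt with Δt = 0.5.
step 1: Δp = -0.00389, p = 0.21611
step 2: Δp = -0.00359, p = 0.21252
step 3: Δp = -0.00331, p = 0.20921

0.2092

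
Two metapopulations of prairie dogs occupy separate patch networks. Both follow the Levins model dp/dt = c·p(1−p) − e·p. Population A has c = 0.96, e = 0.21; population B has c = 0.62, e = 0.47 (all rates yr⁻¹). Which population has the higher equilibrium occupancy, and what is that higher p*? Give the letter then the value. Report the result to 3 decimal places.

A, 0.781

A: p*_A = 1 − 0.21/0.96 = 0.7812.
B: p*_B = 1 − 0.47/0.62 = 0.2419.
A is higher at 0.7812.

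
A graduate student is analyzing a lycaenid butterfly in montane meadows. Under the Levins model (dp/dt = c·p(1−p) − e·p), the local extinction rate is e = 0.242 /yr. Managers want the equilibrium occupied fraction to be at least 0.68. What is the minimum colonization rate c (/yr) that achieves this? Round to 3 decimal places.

0.756

p* = 1 − e/c ≥ 0.68 requires e/c ≤ 0.3200, i.e. c ≥ e/0.3200.
c_min = 0.242/0.3200 = 0.7563.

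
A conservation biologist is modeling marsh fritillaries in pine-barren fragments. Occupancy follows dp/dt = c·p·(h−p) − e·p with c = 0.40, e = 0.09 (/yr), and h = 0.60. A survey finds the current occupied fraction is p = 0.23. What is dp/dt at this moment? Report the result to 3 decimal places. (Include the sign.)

Colonization term: c·p·(h−p) = 0.40×0.23×0.3700 = 0.03404.
Extinction term: e·p = 0.02070.
dp/dt = 0.03404 − 0.02070 = 0.01334.

0.013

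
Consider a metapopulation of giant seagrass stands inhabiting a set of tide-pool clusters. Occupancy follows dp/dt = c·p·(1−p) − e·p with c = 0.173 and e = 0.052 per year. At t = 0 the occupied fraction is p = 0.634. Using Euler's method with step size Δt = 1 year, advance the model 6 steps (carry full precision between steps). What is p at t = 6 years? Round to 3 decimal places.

0.667

Update rule: p ← p + [c·p·(1−p) − e·p]·Δt with Δt = 1.
step 1: Δp = +0.00718, p = 0.64118
step 2: Δp = +0.00646, p = 0.64764
step 3: Δp = +0.00580, p = 0.65344
step 4: Δp = +0.00520, p = 0.65864
step 5: Δp = +0.00465, p = 0.66328
step 6: Δp = +0.00415, p = 0.66743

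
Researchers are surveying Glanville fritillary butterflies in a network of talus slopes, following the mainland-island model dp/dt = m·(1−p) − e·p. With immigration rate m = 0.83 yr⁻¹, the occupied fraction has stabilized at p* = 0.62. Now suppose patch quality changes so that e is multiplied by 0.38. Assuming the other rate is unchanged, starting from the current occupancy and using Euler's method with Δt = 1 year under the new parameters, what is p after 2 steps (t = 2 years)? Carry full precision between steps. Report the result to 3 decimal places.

0.811

Balance m(1−p*) = e·p* gives e = m(1−p*)/p* = 0.83×0.38000/0.62000 = 0.50871.
Starting from p₀ = 0.62000; update p ← p + (dp/dt)·Δt with the new parameters.
step 1: Δp = +0.19555, p = 0.81555
step 2: Δp = -0.00456, p = 0.81099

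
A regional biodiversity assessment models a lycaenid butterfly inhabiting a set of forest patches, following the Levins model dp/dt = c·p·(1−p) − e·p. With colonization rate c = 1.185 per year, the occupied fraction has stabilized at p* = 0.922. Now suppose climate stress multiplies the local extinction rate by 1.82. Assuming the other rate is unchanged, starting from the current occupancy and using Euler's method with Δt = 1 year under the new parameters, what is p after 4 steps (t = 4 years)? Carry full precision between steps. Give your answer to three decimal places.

Balance c(1−p*) = e gives e = 1.185×(1 − 0.92200) = 0.09243.
Starting from p₀ = 0.92200; update p ← p + (dp/dt)·Δt with the new parameters.
p: 0.92200 → 0.85212  (Δp = -0.06988)
p: 0.85212 → 0.85810  (Δp = +0.00598)
p: 0.85810 → 0.85804  (Δp = -0.00006)
p: 0.85804 → 0.85804  (Δp = +0.00000)

0.858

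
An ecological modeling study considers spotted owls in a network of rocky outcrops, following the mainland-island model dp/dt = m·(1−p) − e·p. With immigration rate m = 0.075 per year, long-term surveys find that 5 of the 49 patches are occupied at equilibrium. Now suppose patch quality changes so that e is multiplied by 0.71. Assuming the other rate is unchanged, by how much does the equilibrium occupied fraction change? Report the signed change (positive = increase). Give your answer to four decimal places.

Observed p* = 5/49 = 0.10204.
Balance m(1−p*) = e·p* gives e = m(1−p*)/p* = 0.075×0.89796/0.10204 = 0.66001.
New p* = m/(m+e) = 0.07500/(0.07500+0.46861) = 0.13797.
Δp* = 0.13797 − 0.10204 = +0.03593.

0.0359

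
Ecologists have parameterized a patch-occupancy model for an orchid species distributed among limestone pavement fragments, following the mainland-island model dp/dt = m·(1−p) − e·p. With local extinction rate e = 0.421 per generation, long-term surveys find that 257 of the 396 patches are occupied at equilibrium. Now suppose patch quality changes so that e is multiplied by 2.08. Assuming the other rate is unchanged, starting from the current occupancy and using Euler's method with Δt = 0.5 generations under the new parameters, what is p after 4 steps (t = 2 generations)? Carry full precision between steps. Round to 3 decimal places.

Observed p* = 257/396 = 0.64899.
Balance m(1−p*) = e·p* gives m = e·p*/(1−p*) = 0.421×0.64899/0.35101 = 0.77840.
Starting from p₀ = 0.64899; update p ← p + (dp/dt)·Δt with the new parameters.
step 1: Δp = -0.14754, p = 0.50145
step 2: Δp = -0.02552, p = 0.47593
step 3: Δp = -0.00441, p = 0.47152
step 4: Δp = -0.00076, p = 0.47075

0.471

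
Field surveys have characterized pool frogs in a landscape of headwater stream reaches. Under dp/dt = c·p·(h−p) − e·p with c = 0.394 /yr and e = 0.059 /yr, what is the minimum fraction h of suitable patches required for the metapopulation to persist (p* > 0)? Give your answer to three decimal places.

p* = h − e/c is positive only when h > e/c.
h_min = e/c = 0.059/0.394 = 0.1497.

0.150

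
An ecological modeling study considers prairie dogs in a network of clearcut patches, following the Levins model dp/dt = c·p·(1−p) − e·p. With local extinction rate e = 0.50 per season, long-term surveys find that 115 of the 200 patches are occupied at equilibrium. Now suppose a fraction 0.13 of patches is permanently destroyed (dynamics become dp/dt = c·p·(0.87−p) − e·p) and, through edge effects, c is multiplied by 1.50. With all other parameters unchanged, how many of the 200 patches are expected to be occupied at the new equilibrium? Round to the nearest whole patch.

Observed p* = 115/200 = 0.57500.
Balance c(1−p*) = e gives c = e/(1 − 0.57500) = 0.50/0.42500 = 1.17647.
New p* = 0.87 − e/c = 0.87 − 0.50000/1.76470 = 0.58667.
Expected occupied = 200 × 0.58667 = 117.33 ≈ 117.

117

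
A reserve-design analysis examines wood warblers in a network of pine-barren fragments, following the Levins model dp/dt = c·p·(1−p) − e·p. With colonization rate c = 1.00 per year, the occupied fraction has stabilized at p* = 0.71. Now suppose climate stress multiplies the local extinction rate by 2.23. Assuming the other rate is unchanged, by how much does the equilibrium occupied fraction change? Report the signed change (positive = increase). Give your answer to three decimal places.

Balance c(1−p*) = e gives e = 1.00×(1 − 0.71000) = 0.29000.
New p* = 1 − e/c = 1 − 0.64670/1.00000 = 0.35330.
Δp* = 0.35330 − 0.71000 = -0.35670.

-0.357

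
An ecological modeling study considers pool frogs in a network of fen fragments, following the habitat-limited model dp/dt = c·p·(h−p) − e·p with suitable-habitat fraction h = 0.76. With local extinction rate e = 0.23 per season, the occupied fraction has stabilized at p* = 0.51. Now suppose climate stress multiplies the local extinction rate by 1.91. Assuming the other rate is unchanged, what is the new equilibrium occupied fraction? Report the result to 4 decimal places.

0.2825

Balance c(h−p*) = e gives c = e/(0.76 − 0.51000) = 0.23/0.25000 = 0.92000.
New p* = 0.76 − e/c = 0.76 − 0.43930/0.92000 = 0.28250.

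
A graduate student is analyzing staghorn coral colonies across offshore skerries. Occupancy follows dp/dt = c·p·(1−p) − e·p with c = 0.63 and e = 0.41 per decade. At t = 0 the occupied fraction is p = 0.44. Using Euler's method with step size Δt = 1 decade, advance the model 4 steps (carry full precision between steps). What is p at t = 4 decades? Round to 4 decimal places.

0.3767

Update rule: p ← p + [c·p·(1−p) − e·p]·Δt with Δt = 1.
  1  |  dp/dt·Δt = -0.025168  |  p_1 = 0.414832
  2  |  dp/dt·Δt = -0.017151  |  p_2 = 0.397681
  3  |  dp/dt·Δt = -0.012145  |  p_3 = 0.385536
  4  |  dp/dt·Δt = -0.008824  |  p_4 = 0.376712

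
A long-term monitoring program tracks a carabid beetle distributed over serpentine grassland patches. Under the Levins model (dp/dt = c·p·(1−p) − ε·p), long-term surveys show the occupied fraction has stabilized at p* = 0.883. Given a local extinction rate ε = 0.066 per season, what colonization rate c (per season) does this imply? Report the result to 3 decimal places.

0.564

At equilibrium c(1−p*) = ε, so c = ε/(1−p*).
c = 0.066/(1 − 0.883) = 0.066/0.1170 = 0.5641.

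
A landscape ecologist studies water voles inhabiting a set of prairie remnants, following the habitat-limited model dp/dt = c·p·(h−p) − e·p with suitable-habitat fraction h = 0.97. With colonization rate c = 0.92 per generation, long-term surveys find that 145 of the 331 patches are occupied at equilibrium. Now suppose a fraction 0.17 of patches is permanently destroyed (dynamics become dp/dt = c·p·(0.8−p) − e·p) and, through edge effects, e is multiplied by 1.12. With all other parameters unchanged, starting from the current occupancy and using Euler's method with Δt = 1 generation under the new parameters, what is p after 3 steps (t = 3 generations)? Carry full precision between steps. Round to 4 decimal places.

0.2734

Observed p* = 145/331 = 0.43807.
Balance c(h−p*) = e gives e = 0.92×(0.97 − 0.43807) = 0.48938.
Starting from p₀ = 0.43807; update p ← p + (dp/dt)·Δt with the new parameters.
  1  |  dp/dt·Δt = -0.094239  |  p_1 = 0.343827
  2  |  dp/dt·Δt = -0.044156  |  p_2 = 0.299671
  3  |  dp/dt·Δt = -0.026312  |  p_3 = 0.273359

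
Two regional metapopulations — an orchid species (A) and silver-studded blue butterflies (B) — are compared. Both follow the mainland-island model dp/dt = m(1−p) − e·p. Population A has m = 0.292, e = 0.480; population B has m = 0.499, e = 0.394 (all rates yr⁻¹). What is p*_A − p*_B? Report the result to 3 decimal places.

A: p*_A = m/(m+e) = 0.292/0.7720 = 0.3782.
B: p*_B = 0.499/0.8930 = 0.5588.
p*_A − p*_B = 0.3782 − 0.5588 = -0.1806.

-0.181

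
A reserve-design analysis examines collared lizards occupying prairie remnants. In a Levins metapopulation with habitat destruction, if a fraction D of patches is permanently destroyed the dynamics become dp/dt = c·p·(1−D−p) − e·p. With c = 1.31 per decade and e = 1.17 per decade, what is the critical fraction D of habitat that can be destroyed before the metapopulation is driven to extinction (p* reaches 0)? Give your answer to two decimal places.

The nontrivial equilibrium is p* = (1−D) − e/c; extinction occurs when this hits zero.
So D_crit = 1 − e/c = 1 − 1.17/1.31 = 1 − 0.8931 = 0.1069.
This equals the undisturbed p*, a classic result of Lande's extension.

0.11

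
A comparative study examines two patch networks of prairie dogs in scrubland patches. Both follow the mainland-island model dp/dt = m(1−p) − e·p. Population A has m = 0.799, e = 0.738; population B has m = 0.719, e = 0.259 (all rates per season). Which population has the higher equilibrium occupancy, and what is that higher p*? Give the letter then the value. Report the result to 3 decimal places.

B, 0.735

A: p*_A = m/(m+e) = 0.799/1.5370 = 0.5198.
B: p*_B = 0.719/0.9780 = 0.7352.
B is higher at 0.7352.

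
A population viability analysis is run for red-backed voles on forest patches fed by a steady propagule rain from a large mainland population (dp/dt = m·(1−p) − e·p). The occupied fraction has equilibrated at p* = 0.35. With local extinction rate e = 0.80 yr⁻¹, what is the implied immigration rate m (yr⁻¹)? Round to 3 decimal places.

At equilibrium m(1−p*) = e·p*, so m = e·p*/(1−p*).
m = 0.80 × 0.35 / 0.6500 = 0.2800/0.6500 = 0.4308.

0.431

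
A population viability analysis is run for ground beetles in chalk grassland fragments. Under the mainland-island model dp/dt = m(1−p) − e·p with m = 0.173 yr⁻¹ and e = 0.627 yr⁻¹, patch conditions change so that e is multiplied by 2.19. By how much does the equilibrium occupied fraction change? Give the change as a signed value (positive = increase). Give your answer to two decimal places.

Before: p* = 0.173/(0.173+0.627) = 0.2162.
After: m = 0.173, e = 1.37313; p* = 0.173/1.5461 = 0.1119.
Δp* = 0.1119 − 0.2162 = -0.1044.

-0.10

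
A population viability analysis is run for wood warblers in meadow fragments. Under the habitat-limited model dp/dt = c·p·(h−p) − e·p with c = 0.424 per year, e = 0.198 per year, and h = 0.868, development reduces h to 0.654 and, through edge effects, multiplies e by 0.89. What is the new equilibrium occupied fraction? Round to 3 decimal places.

0.238

Before: p* = h − e/c = 0.868 − 0.198/0.424 = 0.868 − 0.4670 = 0.4010.
After: c = 0.424, e = 0.17622, h = 0.654; p* = 0.654 − 0.17622/0.424 = 0.2384.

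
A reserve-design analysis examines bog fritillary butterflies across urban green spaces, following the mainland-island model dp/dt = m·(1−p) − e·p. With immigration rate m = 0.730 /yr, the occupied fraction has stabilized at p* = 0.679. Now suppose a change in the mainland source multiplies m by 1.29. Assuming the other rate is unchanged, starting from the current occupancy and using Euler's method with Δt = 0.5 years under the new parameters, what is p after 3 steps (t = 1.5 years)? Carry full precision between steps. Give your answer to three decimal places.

Balance m(1−p*) = e·p* gives e = m(1−p*)/p* = 0.730×0.32100/0.67900 = 0.34511.
Starting from p₀ = 0.67900; update p ← p + (dp/dt)·Δt with the new parameters.
  1  |  dp/dt·Δt = +0.033978  |  p_1 = 0.712978
  2  |  dp/dt·Δt = +0.012116  |  p_2 = 0.725094
  3  |  dp/dt·Δt = +0.004321  |  p_3 = 0.729415

0.729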